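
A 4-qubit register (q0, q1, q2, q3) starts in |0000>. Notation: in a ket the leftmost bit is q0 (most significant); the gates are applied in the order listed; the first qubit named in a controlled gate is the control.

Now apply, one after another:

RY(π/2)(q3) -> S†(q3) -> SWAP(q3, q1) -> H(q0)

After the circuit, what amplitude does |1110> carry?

The final state's coefficient on |1110> equals 0.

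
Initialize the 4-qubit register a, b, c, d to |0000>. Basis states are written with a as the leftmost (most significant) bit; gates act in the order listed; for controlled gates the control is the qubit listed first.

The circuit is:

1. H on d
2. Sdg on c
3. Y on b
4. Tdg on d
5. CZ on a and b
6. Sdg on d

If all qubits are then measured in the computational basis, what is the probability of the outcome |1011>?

A full measurement returns |1011> with probability 0.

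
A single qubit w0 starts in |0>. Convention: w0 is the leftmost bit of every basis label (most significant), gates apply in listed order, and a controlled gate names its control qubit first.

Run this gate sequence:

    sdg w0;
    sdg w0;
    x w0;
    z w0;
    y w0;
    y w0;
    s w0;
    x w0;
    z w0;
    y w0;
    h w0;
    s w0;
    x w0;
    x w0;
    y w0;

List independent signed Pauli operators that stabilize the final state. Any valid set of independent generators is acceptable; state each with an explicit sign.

The final state is stabilized by the group generated by -Y; other independent generating sets are equally valid.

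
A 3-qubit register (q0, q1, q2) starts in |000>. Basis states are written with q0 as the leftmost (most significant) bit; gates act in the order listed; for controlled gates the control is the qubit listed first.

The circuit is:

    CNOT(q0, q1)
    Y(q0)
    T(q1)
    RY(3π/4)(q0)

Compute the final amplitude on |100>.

|100> carries amplitude I*sqrt(2 - sqrt(2))/2 in the final state.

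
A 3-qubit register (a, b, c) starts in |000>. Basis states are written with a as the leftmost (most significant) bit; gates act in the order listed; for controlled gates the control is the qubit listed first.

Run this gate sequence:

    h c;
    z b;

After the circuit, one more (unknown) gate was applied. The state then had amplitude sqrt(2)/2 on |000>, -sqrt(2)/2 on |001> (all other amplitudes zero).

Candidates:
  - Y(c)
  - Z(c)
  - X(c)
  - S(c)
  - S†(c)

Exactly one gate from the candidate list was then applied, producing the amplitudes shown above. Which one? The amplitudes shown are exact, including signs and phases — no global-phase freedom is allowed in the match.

The unique candidate consistent with the amplitudes is Z(c).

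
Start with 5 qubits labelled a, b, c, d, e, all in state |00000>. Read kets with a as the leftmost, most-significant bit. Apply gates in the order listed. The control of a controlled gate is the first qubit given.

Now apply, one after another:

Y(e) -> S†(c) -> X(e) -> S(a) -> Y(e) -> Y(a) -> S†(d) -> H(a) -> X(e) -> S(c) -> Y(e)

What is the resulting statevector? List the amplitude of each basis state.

After the circuit, the state carries amplitude sqrt(2)/2 on |00001>, -sqrt(2)/2 on |10001>, and 0 on every other basis state.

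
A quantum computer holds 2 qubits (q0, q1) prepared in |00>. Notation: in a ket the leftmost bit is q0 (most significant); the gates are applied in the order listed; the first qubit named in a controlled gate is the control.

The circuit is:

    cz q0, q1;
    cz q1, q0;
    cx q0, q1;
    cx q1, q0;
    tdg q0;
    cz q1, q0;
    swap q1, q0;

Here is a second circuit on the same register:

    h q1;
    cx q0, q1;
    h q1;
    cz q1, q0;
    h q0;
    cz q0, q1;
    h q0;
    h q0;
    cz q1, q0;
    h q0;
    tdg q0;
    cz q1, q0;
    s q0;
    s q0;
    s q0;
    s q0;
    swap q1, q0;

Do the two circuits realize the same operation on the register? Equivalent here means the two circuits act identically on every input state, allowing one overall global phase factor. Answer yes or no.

No, they are not equivalent — no single phase factor reconciles the two unitaries.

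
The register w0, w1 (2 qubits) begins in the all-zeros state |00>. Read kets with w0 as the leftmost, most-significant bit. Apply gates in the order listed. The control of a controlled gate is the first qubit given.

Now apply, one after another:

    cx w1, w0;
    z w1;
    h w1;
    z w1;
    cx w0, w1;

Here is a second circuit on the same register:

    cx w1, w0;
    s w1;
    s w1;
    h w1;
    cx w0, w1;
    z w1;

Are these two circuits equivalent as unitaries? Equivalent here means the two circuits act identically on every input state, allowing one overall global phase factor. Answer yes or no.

No, they are not equivalent — no single phase factor reconciles the two unitaries.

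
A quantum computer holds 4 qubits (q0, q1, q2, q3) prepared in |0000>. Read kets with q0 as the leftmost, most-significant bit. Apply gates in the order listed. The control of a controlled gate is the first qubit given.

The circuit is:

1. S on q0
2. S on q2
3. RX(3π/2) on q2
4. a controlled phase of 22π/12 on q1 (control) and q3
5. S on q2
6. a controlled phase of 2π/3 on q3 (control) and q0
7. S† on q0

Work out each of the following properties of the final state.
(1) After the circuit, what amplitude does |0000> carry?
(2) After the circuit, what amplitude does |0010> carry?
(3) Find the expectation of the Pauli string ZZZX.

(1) |0000> carries amplitude -sqrt(2)/2 in the final state.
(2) The final state's coefficient on |0010> equals sqrt(2)/2.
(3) The expectation value of ZZZX is 0.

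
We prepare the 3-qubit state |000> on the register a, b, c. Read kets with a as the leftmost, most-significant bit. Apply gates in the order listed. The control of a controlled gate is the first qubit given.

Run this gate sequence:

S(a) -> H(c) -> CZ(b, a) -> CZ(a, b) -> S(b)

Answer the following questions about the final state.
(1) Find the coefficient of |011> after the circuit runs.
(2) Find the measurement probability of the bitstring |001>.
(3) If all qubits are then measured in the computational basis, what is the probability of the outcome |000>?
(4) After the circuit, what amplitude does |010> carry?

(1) The final state's coefficient on |011> equals 0.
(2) A full measurement returns |001> with probability 1/2.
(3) A full measurement returns |000> with probability 1/2.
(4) The final state's coefficient on |010> equals 0.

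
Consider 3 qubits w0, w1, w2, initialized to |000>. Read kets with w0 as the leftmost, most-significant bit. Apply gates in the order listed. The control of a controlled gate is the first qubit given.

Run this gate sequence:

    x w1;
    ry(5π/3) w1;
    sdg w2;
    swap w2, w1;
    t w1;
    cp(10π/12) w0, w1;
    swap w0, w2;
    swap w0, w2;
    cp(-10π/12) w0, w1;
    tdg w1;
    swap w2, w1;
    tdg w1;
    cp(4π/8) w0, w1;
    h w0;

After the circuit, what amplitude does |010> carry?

|010> carries amplitude sqrt(6)*exp(3*I*pi/4)/4 in the final state. Key observation: steps 4-11 multiply out to the identity, so the circuit reduces to the remaining gates.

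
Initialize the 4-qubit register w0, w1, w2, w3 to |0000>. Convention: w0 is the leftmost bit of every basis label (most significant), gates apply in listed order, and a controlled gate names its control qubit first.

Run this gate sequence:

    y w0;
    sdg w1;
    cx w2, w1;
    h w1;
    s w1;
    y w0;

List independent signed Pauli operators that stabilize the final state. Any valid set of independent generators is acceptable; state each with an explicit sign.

The final state is stabilized by the group generated by +IYII, +ZIII, +IIZI, +IIIZ; other independent generating sets are equally valid.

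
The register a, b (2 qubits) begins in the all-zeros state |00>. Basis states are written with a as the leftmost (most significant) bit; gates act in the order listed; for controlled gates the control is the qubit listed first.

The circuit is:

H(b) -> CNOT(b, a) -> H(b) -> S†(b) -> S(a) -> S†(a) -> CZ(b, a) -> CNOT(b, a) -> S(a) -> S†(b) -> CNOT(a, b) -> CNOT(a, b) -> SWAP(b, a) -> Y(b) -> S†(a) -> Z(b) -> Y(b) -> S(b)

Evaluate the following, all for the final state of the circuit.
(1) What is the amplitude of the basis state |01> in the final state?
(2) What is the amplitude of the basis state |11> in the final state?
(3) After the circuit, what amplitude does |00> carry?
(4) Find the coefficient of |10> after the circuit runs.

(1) The amplitude on |01> is -1/2.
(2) The final state's coefficient on |11> equals -I/2.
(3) The final state's coefficient on |00> equals -1/2.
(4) The amplitude on |10> is -I/2.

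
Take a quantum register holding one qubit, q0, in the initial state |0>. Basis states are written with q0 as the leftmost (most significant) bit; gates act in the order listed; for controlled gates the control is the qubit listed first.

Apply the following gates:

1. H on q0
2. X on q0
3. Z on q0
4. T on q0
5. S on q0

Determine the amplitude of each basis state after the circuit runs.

The resulting statevector has amplitude sqrt(2)/2 on |0>, -sqrt(2)*exp(3*I*pi/4)/2 on |1>.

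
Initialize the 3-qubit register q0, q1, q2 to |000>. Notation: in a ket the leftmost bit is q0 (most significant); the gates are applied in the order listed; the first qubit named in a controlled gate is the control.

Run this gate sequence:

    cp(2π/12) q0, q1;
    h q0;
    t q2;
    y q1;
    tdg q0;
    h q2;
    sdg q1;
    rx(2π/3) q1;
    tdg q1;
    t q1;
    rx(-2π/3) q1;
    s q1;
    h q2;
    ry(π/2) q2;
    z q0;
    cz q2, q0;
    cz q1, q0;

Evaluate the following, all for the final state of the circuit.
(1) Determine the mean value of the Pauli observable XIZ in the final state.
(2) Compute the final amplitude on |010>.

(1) The expectation value of XIZ is sqrt(2)/2. Key observation: steps 6-13 multiply out to the identity, so the circuit reduces to the remaining gates.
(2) The final state's coefficient on |010> equals I/2.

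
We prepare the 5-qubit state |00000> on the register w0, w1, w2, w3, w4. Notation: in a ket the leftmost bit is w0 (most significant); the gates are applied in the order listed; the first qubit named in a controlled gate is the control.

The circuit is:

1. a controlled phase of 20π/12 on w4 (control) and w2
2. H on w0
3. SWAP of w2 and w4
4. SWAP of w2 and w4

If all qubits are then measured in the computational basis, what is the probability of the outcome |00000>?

Outcome |00000> occurs with probability 1/2. Key observation: gates 3-4 undo each other exactly, leaving only the rest of the circuit to track.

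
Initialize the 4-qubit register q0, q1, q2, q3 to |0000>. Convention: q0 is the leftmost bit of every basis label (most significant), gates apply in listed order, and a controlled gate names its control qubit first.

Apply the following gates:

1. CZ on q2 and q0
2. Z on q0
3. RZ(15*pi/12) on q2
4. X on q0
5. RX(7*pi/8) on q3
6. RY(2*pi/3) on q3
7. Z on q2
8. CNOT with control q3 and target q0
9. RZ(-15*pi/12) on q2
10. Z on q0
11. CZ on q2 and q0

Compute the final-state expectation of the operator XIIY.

The expectation value of XIIY is sqrt(2 - sqrt(2))/2.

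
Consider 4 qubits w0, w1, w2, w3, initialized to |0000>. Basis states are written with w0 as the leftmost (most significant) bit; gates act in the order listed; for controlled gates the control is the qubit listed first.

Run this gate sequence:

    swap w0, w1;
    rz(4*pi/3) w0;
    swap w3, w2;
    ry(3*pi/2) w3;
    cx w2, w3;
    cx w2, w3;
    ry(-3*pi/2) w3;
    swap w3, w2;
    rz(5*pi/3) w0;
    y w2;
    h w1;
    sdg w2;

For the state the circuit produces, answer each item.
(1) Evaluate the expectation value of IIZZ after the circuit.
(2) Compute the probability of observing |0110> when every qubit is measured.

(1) The expectation value of IIZZ is -1. Key observation: the block from step 3 through step 8 cancels to the identity and can be dropped.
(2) A full measurement returns |0110> with probability 1/2.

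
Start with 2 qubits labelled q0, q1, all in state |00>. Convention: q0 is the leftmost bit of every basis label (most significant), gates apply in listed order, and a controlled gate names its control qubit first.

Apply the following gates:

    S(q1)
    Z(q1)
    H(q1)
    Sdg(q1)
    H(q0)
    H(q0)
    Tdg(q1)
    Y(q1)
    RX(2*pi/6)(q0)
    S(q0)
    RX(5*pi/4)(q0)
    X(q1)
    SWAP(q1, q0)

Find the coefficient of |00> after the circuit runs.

|00> carries amplitude sqrt(2*sqrt(2) + 4)/8 - I*sqrt(12 - 6*sqrt(2))/8 in the final state. Key observation: the block from step 5 through step 6 cancels to the identity and can be dropped.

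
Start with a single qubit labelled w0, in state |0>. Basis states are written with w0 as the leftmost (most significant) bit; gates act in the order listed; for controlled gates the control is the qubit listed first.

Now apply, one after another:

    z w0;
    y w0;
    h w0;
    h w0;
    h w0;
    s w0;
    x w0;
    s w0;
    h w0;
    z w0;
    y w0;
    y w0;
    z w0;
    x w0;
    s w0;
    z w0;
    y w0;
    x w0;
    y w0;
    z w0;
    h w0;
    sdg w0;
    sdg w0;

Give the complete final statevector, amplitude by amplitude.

The final amplitudes are sqrt(2)/2 on |0>, sqrt(2)/2 on |1>. Key observation: the block from step 10 through step 13 cancels to the identity and can be dropped.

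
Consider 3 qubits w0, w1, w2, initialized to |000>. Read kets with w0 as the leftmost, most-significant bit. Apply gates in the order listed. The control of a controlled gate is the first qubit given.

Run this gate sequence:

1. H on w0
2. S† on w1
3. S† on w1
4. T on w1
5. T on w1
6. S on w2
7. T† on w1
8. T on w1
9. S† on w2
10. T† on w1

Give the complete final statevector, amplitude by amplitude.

After the circuit, the state carries amplitude sqrt(2)/2 on |000>, sqrt(2)/2 on |100>, and 0 on every other basis state. Key observation: gates 5-10 undo each other exactly, leaving only the rest of the circuit to track.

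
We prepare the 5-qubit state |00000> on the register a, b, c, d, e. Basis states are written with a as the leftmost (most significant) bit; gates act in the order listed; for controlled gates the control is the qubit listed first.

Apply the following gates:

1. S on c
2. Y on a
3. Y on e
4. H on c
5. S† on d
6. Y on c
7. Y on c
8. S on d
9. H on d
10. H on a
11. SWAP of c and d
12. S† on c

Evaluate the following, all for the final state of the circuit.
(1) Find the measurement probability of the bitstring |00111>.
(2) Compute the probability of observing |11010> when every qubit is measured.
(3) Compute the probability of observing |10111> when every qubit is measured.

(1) A full measurement returns |00111> with probability 1/8. Key observation: steps 5-8 multiply out to the identity, so the circuit reduces to the remaining gates.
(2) Outcome |11010> occurs with probability 0.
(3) A full measurement returns |10111> with probability 1/8.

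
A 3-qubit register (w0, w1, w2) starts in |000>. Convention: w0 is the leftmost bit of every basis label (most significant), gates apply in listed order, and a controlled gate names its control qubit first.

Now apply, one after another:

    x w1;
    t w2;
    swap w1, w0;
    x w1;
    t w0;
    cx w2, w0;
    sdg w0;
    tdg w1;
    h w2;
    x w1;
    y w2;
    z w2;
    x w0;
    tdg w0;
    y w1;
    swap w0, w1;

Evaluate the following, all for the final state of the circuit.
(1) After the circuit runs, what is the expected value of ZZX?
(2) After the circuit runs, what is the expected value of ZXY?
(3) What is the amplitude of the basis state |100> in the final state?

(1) The expectation value of ZZX is -1.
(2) The observable ZXY averages to 0.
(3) The amplitude on |100> is -sqrt(2)*I/2.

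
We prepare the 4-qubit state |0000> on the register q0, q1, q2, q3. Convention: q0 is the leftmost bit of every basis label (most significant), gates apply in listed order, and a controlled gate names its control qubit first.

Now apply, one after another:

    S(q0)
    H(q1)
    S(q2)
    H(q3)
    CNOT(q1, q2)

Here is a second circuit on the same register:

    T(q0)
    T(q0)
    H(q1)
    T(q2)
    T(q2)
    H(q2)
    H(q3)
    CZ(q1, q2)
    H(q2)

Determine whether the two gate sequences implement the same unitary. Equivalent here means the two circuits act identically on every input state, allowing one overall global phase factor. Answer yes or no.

Yes — the two circuits implement the same unitary up to a global phase.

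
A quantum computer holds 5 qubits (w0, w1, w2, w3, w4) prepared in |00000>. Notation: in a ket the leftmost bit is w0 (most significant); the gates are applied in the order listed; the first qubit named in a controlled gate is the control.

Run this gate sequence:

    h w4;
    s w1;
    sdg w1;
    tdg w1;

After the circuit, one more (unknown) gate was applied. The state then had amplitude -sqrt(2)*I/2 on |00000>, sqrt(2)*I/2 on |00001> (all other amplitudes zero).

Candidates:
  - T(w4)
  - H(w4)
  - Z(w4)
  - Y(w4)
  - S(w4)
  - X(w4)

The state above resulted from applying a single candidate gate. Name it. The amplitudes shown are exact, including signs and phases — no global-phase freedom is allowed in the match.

The unique candidate consistent with the amplitudes is Y(w4). Key observation: steps 2-3 multiply out to the identity, so the circuit reduces to the remaining gates.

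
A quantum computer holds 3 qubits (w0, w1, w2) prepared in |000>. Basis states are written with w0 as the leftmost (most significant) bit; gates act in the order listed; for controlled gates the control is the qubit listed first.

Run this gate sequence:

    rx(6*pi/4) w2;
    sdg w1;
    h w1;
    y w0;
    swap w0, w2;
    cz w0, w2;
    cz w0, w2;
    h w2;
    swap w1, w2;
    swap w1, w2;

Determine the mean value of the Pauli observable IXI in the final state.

The expectation value of IXI is 1. Key observation: the block from step 9 through step 10 cancels to the identity and can be dropped.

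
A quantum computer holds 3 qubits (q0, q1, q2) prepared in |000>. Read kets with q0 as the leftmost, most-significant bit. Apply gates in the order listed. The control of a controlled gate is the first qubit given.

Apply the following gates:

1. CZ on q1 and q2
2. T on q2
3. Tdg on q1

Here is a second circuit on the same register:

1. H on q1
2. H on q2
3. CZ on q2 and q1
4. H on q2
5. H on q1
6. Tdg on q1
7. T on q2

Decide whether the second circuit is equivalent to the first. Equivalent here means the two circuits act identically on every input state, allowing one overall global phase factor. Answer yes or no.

No: there is an input state on which the two circuits produce genuinely different outputs (not merely differing by a phase).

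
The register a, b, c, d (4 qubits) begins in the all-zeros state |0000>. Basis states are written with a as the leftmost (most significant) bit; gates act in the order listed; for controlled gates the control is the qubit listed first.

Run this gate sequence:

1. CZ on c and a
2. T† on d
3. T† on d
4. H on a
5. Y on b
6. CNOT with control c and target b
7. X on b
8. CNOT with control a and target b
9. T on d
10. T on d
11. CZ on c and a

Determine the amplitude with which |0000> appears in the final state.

The final state's coefficient on |0000> equals sqrt(2)*I/2.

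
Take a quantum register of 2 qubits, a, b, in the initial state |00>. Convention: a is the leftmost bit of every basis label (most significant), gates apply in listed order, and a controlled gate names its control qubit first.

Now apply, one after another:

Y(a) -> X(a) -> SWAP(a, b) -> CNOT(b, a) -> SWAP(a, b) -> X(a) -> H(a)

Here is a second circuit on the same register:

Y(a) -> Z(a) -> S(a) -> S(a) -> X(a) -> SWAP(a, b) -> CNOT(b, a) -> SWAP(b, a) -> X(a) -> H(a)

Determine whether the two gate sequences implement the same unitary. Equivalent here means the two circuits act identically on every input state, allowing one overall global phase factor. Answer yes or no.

Yes: on every input state the two circuits agree up to one overall phase factor.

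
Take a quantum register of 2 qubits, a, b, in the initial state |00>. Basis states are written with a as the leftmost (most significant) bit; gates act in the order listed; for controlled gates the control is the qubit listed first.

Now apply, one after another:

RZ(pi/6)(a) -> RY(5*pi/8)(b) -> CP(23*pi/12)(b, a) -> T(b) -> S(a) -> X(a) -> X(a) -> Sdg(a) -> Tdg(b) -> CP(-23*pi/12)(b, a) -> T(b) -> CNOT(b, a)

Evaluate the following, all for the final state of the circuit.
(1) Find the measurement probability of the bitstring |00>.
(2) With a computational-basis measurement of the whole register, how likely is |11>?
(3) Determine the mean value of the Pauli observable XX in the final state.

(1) Outcome |00> occurs with probability cos(5*pi/16)**2.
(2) The probability of measuring |11> is sin(5*pi/16)**2.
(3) The observable XX averages to sqrt(2*sqrt(2) + 4)/4.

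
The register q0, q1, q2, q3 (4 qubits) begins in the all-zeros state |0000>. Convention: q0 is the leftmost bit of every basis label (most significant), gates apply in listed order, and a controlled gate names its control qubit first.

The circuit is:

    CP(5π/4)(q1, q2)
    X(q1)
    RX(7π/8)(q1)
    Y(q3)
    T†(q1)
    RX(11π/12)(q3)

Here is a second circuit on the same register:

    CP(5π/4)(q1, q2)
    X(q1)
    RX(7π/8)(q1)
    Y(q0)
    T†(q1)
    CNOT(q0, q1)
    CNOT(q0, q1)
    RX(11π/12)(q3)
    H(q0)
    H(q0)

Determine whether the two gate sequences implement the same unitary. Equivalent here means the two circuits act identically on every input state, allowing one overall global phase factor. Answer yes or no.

No: there is an input state on which the two circuits produce genuinely different outputs (not merely differing by a phase).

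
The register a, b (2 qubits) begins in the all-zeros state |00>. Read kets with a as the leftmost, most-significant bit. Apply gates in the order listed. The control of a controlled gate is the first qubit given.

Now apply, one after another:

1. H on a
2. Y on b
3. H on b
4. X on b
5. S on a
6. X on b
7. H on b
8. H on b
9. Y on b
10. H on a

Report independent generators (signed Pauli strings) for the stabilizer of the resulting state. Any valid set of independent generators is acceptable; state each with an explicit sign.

The stabilizer group can be generated by -YI, +IX, among other valid generating sets.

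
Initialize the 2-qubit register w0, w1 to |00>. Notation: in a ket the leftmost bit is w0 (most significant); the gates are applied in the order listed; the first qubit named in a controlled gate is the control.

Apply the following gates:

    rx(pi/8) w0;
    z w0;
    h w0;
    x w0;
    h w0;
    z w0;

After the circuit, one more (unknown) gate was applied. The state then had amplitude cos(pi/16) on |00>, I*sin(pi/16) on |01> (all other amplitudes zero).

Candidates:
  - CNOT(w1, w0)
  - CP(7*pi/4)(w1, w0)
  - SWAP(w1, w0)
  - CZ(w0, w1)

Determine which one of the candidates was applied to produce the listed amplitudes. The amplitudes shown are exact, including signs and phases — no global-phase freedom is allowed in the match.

The applied gate was SWAP(w1, w0). Key observation: the block from step 3 through step 6 cancels to the identity and can be dropped.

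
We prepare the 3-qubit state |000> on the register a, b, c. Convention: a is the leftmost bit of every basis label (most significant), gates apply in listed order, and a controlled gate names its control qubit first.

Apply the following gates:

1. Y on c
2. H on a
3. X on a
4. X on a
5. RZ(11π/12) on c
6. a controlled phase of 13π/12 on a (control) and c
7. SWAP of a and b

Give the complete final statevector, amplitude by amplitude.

The final amplitudes are sqrt(2)*exp(23*I*pi/24)/2 on |001>, sqrt(2)*exp(I*pi/24)/2 on |011>, and 0 on every other basis state.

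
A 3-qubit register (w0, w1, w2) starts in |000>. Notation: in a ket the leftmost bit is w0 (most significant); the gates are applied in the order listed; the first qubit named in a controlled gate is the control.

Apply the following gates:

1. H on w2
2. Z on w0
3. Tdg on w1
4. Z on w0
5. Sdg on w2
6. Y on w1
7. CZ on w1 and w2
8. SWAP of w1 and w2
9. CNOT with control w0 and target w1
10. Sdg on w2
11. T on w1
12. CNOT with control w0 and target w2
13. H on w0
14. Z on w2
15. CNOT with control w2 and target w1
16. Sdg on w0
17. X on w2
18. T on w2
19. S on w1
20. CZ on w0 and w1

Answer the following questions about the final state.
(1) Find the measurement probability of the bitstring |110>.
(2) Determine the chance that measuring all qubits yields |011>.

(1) Outcome |110> occurs with probability 1/4.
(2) Outcome |011> occurs with probability 0.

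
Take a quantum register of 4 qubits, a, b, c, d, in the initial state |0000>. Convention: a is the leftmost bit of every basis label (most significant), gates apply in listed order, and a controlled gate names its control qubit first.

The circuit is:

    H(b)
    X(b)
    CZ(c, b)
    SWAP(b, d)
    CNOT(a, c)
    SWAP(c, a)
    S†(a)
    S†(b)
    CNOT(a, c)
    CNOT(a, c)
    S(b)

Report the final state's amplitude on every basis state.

After the circuit, the state carries amplitude sqrt(2)/2 on |0000>, sqrt(2)/2 on |0001>, and 0 on every other basis state. Key observation: gates 8-11 undo each other exactly, leaving only the rest of the circuit to track.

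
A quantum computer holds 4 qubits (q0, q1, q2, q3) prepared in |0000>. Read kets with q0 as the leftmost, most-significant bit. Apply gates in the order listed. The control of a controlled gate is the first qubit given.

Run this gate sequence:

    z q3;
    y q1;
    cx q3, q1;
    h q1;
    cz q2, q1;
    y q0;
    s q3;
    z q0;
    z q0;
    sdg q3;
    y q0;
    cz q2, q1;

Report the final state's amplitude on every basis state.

The resulting statevector has amplitude sqrt(2)*I/2 on |0000>, -sqrt(2)*I/2 on |0100>, and 0 on every other basis state. Key observation: steps 5-12 multiply out to the identity, so the circuit reduces to the remaining gates.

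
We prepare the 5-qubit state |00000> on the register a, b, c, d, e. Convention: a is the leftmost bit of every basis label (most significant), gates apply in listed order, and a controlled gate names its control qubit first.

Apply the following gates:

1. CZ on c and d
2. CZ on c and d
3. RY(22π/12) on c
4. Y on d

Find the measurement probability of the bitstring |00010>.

A full measurement returns |00010> with probability sqrt(3)/4 + 1/2.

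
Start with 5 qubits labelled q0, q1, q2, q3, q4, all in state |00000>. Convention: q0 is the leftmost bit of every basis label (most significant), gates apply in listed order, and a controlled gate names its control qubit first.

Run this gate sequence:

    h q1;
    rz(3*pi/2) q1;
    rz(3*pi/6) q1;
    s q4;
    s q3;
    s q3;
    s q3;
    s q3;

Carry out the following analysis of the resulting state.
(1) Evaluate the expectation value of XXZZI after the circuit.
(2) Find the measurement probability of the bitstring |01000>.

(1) In the final state, XXZZI has expectation 0. Key observation: gates 5-8 undo each other exactly, leaving only the rest of the circuit to track.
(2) A full measurement returns |01000> with probability 1/2.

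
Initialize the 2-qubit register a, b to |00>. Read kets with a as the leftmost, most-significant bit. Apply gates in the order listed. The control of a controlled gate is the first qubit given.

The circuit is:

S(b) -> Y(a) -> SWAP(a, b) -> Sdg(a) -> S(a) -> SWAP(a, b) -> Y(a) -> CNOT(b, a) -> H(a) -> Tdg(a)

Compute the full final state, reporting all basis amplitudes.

The final amplitudes are sqrt(2)/2 on |00>, 0 on |01>, -sqrt(2)*exp(3*I*pi/4)/2 on |10>, 0 on |11>. Key observation: the block from step 2 through step 7 cancels to the identity and can be dropped.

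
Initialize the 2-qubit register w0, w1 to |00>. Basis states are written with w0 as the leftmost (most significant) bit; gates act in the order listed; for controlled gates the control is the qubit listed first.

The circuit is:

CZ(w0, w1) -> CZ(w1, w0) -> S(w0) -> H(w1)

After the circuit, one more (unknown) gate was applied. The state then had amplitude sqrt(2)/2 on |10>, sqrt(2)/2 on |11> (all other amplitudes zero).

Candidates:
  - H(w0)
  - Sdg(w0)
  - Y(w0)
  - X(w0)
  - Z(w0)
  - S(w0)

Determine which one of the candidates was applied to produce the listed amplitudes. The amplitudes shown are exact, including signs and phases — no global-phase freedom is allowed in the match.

The unique candidate consistent with the amplitudes is X(w0).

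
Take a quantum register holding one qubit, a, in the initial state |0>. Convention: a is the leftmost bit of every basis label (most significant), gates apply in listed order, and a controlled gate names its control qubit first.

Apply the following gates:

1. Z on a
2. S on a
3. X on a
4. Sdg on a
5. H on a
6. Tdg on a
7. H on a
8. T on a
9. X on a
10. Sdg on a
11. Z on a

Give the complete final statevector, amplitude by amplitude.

The resulting statevector has amplitude -I/2 - exp(3*I*pi/4)/2 on |0>, 1/2 + exp(3*I*pi/4)/2 on |1>.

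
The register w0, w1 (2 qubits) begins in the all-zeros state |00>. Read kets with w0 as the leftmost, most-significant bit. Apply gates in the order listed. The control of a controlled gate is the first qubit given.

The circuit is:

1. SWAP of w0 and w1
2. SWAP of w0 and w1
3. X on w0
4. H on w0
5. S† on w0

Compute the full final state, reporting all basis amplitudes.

The resulting statevector has amplitude sqrt(2)/2 on |00>, 0 on |01>, sqrt(2)*I/2 on |10>, 0 on |11>. Key observation: the block from step 1 through step 2 cancels to the identity and can be dropped.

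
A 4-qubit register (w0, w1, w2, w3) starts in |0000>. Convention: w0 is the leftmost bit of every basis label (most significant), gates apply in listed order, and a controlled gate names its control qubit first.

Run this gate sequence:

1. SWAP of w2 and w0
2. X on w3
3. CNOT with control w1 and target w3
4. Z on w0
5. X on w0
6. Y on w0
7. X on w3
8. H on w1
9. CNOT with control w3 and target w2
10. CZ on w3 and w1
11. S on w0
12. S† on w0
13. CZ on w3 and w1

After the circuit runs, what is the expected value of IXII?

In the final state, IXII has expectation 1.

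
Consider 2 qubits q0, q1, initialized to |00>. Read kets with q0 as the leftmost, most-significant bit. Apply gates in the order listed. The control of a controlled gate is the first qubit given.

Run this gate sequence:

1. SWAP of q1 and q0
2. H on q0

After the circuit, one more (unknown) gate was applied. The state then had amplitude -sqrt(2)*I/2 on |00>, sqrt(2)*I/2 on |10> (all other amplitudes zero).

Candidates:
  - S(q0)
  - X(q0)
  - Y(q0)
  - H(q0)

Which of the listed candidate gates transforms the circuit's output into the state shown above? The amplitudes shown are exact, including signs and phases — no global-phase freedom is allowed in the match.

The unique candidate consistent with the amplitudes is Y(q0).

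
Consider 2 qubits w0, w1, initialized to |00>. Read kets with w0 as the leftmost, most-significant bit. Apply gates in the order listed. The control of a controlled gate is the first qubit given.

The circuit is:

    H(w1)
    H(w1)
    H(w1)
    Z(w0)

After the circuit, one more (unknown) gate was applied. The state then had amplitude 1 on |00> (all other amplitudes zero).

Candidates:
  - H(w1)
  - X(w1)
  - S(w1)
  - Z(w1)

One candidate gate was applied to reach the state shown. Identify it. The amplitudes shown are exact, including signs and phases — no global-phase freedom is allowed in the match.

The unique candidate consistent with the amplitudes is H(w1).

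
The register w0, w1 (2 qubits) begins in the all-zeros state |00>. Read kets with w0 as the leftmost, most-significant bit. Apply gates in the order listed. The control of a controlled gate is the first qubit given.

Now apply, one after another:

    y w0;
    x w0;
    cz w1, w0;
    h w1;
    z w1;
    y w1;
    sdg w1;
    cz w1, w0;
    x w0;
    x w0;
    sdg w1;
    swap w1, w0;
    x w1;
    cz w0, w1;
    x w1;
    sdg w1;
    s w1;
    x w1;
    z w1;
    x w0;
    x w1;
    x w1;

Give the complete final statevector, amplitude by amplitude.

The resulting statevector has amplitude 0 on |00>, sqrt(2)/2 on |01>, 0 on |10>, sqrt(2)/2 on |11>. Key observation: the block from step 15 through step 18 cancels to the identity and can be dropped.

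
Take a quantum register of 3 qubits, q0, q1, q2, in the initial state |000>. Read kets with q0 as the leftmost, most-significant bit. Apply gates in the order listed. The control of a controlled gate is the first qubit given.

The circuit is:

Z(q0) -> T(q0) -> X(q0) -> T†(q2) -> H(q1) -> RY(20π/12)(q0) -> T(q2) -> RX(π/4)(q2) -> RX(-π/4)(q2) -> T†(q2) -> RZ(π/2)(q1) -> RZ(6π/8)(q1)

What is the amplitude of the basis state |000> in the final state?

The final state's coefficient on |000> equals sqrt(2)*exp(3*I*pi/8)/4. Key observation: steps 7-10 multiply out to the identity, so the circuit reduces to the remaining gates.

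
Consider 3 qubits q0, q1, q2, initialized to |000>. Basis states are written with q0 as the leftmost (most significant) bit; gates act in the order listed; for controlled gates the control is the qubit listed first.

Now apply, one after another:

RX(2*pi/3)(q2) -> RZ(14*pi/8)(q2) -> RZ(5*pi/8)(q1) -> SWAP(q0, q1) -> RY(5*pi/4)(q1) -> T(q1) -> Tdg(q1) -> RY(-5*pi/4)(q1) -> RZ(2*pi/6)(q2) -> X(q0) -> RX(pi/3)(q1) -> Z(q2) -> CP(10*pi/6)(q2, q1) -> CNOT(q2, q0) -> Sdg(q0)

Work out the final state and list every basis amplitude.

The resulting statevector has amplitude 0 on |000>, -3*exp(11*I*pi/48)/4 on |001>, 0 on |010>, sqrt(3)*exp(19*I*pi/48)/4 on |011>, sqrt(3)*exp(7*I*pi/48)/4 on |100>, 0 on |101>, -exp(31*I*pi/48)/4 on |110>, 0 on |111>. Key observation: the block from step 5 through step 8 cancels to the identity and can be dropped.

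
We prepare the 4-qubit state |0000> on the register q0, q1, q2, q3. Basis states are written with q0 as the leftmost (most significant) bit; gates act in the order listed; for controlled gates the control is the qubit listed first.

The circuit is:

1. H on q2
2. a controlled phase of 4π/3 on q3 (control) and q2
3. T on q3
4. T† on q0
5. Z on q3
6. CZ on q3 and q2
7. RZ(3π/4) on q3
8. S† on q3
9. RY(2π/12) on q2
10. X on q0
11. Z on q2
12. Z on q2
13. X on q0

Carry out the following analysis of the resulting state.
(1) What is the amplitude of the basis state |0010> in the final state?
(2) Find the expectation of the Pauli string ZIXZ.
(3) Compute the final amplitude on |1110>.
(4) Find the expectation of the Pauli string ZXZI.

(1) The amplitude on |0010> is -sqrt(3)*exp(5*I*pi/8)/2. Key observation: gates 10-13 undo each other exactly, leaving only the rest of the circuit to track.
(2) In the final state, ZIXZ has expectation sqrt(3)/2.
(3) |1110> carries amplitude 0 in the final state.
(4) In the final state, ZXZI has expectation 0.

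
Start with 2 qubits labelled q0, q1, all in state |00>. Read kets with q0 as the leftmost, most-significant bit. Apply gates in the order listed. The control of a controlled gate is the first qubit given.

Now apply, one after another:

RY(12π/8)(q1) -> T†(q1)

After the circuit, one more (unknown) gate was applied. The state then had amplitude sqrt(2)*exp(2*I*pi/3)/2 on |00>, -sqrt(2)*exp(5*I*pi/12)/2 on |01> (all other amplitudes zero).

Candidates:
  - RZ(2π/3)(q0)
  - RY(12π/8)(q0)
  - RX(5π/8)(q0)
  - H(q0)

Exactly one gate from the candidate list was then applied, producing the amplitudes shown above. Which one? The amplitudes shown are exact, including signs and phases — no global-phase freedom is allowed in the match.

It was RZ(2π/3)(q0) that produced the state shown.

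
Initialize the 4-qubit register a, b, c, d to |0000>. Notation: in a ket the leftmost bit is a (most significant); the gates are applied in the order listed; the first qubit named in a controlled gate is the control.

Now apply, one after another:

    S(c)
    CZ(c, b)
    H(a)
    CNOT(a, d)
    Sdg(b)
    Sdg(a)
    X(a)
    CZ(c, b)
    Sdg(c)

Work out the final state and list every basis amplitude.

After the circuit, the state carries amplitude -sqrt(2)*I/2 on |0001>, sqrt(2)/2 on |1000>, and 0 on every other basis state.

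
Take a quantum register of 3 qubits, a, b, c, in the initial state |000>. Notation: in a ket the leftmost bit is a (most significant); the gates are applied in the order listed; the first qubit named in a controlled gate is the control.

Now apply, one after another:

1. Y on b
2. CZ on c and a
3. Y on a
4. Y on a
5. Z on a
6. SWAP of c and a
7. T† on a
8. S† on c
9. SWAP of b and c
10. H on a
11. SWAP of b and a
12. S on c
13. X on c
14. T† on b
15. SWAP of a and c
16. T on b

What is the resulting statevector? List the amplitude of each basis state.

The final amplitudes are -sqrt(2)/2 on |000>, -sqrt(2)/2 on |010>, and 0 on every other basis state.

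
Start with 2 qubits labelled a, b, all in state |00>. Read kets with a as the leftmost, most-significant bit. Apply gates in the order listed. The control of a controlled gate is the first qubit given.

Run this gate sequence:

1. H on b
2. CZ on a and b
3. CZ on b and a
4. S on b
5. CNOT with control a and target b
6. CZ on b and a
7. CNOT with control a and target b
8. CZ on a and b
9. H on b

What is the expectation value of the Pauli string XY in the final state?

The expectation value of XY is 0.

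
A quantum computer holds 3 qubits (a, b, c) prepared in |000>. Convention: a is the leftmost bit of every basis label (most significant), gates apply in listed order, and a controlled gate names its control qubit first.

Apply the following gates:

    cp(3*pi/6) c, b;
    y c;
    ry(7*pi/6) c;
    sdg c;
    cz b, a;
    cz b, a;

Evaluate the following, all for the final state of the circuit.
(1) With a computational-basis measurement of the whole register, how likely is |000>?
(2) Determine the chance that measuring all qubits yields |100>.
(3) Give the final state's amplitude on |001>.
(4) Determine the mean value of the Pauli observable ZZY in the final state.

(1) The probability of measuring |000> is sqrt(3)/4 + 1/2.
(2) A full measurement returns |100> with probability 0.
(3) The amplitude on |001> is -sqrt(6)/4 + sqrt(2)/4.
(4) The expectation value of ZZY is -1/2.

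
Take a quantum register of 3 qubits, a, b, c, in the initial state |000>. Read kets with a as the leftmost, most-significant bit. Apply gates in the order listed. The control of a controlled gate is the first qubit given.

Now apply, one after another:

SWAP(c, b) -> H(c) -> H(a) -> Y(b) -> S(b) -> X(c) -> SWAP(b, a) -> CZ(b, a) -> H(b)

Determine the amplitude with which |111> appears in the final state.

|111> carries amplitude -sqrt(2)/2 in the final state.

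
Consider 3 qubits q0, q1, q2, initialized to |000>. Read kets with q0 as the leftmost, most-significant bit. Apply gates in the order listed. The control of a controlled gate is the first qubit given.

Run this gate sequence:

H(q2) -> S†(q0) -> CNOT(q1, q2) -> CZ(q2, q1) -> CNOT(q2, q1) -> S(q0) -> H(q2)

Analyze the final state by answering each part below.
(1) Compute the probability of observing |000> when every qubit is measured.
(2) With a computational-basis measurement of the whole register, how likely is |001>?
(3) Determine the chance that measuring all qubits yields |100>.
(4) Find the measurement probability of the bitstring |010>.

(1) The probability of measuring |000> is 1/4.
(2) A full measurement returns |001> with probability 1/4.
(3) Outcome |100> occurs with probability 0.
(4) Outcome |010> occurs with probability 1/4.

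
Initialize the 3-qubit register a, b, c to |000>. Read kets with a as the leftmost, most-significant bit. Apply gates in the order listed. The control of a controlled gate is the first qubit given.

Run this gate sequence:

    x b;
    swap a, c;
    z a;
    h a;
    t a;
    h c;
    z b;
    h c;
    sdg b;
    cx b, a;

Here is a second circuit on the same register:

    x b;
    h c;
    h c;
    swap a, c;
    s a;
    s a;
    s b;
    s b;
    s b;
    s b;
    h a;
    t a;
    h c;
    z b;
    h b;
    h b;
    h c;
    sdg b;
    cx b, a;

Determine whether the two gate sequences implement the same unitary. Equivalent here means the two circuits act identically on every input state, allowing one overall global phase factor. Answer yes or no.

Yes: on every input state the two circuits agree up to one overall phase factor.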